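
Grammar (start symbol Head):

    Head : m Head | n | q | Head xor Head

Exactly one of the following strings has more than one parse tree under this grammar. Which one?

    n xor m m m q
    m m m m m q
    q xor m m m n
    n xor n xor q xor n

n xor m m m q: 1 tree
m m m m m q: 1 tree
q xor m m m n: 1 tree
n xor n xor q xor n: 5 trees

n xor n xor q xor n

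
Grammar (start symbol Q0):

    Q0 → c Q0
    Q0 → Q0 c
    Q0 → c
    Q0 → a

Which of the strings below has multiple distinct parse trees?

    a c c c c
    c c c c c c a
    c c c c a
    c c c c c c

a c c c c: 1 tree
c c c c c c a: 1 tree
c c c c a: 1 tree
c c c c c c: 32 trees

c c c c c c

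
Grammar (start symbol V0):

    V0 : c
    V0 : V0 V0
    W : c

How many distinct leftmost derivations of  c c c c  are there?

Parse trees for c c c c:
  [V0 [V0 c] [V0 [V0 c] [V0 [V0 c] [V0 c]]]]
  [V0 [V0 c] [V0 [V0 [V0 c] [V0 c]] [V0 c]]]
  [V0 [V0 [V0 c] [V0 c]] [V0 [V0 c] [V0 c]]]
  [V0 [V0 [V0 c] [V0 [V0 c] [V0 c]]] [V0 c]]
  [V0 [V0 [V0 [V0 c] [V0 c]] [V0 c]] [V0 c]]

5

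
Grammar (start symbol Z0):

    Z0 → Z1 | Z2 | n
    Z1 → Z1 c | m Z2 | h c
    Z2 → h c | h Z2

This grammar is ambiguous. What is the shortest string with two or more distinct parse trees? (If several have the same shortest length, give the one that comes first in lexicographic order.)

length 1: no string has ≥2 trees
length 2: h c has 2 parse trees

Two derivations of h c:
  Z0 ⇒ Z1 ⇒ h c
  Z0 ⇒ Z2 ⇒ h c

h c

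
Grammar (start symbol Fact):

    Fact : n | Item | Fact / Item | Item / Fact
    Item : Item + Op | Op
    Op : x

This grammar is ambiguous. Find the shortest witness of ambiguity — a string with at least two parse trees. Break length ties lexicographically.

length 1: no string has ≥2 trees
length 3: x / x has 2 parse trees

Two derivations of x / x:
  Fact ⇒ Fact / Item ⇒ Item / Item ⇒ Op / Item ⇒ x / Item ⇒ x / Op ⇒ x / x
  Fact ⇒ Item / Fact ⇒ Op / Fact ⇒ x / Fact ⇒ x / Item ⇒ x / Op ⇒ x / x

x / x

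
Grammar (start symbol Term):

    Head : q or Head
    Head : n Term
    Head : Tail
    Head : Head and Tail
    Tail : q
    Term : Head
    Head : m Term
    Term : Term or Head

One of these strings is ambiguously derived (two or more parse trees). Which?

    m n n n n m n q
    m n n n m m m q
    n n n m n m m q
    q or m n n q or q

m n n n n m n q: 1 tree
m n n n m m m q: 1 tree
n n n m n m m q: 1 tree
q or m n n q or q: 10 trees

q or m n n q or q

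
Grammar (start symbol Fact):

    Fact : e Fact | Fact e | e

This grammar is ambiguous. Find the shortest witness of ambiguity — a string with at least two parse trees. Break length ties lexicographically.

e e

length 1: no string has ≥2 trees
length 2: e e has 2 parse trees

Two derivations of e e:
  Fact ⇒ e Fact ⇒ e e
  Fact ⇒ Fact e ⇒ e e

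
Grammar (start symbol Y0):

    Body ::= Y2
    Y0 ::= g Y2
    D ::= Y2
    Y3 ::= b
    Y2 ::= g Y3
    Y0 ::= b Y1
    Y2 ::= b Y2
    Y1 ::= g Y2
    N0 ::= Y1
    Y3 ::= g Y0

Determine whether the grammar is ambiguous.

Unambiguous

Only Y0, Y1, Y2, Y3 are reachable from Y0; ignoring the rest: Each reachable nonterminal has at most one production per leading terminal, and all productions are right-linear; the derivation is determined token-by-token.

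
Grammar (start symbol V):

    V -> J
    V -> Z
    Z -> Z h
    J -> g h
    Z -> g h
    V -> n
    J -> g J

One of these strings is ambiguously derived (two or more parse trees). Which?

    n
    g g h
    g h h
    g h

g h

n: 1 tree
g g h: 1 tree
g h h: 1 tree
g h: 2 trees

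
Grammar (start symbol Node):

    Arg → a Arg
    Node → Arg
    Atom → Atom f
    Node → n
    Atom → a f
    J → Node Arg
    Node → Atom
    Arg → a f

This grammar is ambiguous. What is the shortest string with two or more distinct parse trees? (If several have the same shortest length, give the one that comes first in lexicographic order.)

a f

length 1: no string has ≥2 trees
length 2: a f has 2 parse trees

Two derivations of a f:
  Node ⇒ Arg ⇒ a f
  Node ⇒ Atom ⇒ a f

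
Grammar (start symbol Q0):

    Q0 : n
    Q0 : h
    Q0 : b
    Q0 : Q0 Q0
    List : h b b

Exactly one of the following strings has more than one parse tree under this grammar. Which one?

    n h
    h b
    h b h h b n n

n h: 1 tree
h b: 1 tree
h b h h b n n: 132 trees

h b h h b n n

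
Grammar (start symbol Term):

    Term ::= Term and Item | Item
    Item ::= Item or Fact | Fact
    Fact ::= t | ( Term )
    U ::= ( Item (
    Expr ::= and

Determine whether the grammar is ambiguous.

Only Term, Item, Fact are reachable from Term; ignoring the rest: This is a standard precedence ladder (Term over Item over Fact), with each level left-recursive on its own operator ('and' at Term, 'or' at Item). That structure is LR(1), hence unambiguous.

Unambiguous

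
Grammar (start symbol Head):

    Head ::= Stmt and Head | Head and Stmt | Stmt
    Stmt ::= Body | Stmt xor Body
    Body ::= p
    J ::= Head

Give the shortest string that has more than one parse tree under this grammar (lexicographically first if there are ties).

p and p

length 1: no string has ≥2 trees
length 3: p and p has 2 parse trees

Two derivations of p and p:
  Head ⇒ Stmt and Head ⇒ Body and Head ⇒ p and Head ⇒ p and Stmt ⇒ p and Body ⇒ p and p
  Head ⇒ Head and Stmt ⇒ Stmt and Stmt ⇒ Body and Stmt ⇒ p and Stmt ⇒ p and Body ⇒ p and p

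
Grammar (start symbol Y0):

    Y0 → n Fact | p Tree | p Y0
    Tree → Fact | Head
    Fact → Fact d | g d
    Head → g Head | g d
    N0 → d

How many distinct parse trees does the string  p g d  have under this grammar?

Parse trees for p g d:
  [Y0 p [Tree [Fact g d]]]
  [Y0 p [Tree [Head g d]]]

2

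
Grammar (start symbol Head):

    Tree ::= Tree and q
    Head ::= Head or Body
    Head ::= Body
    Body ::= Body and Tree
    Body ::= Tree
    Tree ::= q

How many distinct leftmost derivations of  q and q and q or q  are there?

Parse trees for q and q and q or q:
  [Head [Head [Body [Body [Tree q]] and [Tree [Tree q] and q]]] or [Body [Tree q]]]
  [Head [Head [Body [Body [Body [Tree q]] and [Tree q]] and [Tree q]]] or [Body [Tree q]]]
  [Head [Head [Body [Body [Tree [Tree q] and q]] and [Tree q]]] or [Body [Tree q]]]
  [Head [Head [Body [Tree [Tree [Tree q] and q] and q]]] or [Body [Tree q]]]

4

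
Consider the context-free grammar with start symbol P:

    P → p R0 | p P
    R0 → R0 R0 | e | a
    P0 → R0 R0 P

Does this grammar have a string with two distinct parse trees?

Ambiguous

Witness: p a a a

Derivation 1: P ⇒ p R0 ⇒ p R0 R0 ⇒ p R0 R0 R0 ⇒ p a R0 R0 ⇒ p a a R0 ⇒ p a a a
Derivation 2: P ⇒ p R0 ⇒ p R0 R0 ⇒ p a R0 ⇒ p a R0 R0 ⇒ p a a R0 ⇒ p a a a

Two distinct leftmost derivations for the same string.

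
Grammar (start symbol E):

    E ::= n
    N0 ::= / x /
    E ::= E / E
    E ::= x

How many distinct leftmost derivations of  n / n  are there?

Parse trees for n / n:
  [E [E n] / [E n]]

1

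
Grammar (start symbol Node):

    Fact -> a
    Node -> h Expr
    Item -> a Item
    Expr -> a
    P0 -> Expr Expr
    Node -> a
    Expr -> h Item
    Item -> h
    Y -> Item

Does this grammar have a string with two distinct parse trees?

Unambiguous

Only Node, Expr, Item are reachable from Node; ignoring the rest: Each reachable nonterminal has at most one production per leading terminal, and all productions are right-linear; the derivation is determined token-by-token.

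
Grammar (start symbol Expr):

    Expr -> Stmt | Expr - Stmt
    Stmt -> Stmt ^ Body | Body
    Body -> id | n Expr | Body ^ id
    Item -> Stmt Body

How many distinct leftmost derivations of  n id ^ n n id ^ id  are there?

14

Parse trees for n id ^ n n id ^ id (showing first 6 of 14):
  [Expr [Stmt [Stmt [Body n [Expr [Stmt [Body id]]]]] ^ [Body n [Expr [Stmt [Stmt [Body n [Expr [Stmt [Body id]]]]] ^ [Body id]]]]]]
  [Expr [Stmt [Stmt [Body n [Expr [Stmt [Body id]]]]] ^ [Body n [Expr [Stmt [Body n [Expr [Stmt [Stmt [Body id]] ^ [Body id]]]]]]]]]
  [Expr [Stmt [Stmt [Body n [Expr [Stmt [Body id]]]]] ^ [Body n [Expr [Stmt [Body n [Expr [Stmt [Body [Body id] ^ id]]]]]]]]]
  [Expr [Stmt [Stmt [Body n [Expr [Stmt [Body id]]]]] ^ [Body n [Expr [Stmt [Body [Body n [Expr [Stmt [Body id]]]] ^ id]]]]]]
  [Expr [Stmt [Stmt [Body n [Expr [Stmt [Body id]]]]] ^ [Body [Body n [Expr [Stmt [Body n [Expr [Stmt [Body id]]]]]]] ^ id]]]
  [Expr [Stmt [Stmt [Stmt [Body n [Expr [Stmt [Body id]]]]] ^ [Body n [Expr [Stmt [Body n [Expr [Stmt [Body id]]]]]]]] ^ [Body id]]]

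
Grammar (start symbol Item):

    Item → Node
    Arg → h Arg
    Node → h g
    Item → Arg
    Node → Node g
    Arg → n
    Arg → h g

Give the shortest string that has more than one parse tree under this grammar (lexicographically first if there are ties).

length 1: no string has ≥2 trees
length 2: h g has 2 parse trees

Two derivations of h g:
  Item ⇒ Node ⇒ h g
  Item ⇒ Arg ⇒ h g

h g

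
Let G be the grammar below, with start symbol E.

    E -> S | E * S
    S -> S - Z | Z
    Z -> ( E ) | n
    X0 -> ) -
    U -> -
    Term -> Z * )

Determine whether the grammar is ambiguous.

Only E, S, Z are reachable from E; ignoring the rest: The grammar is stratified — E handles '*' (left-recursive), S handles '-', Z atoms. Each operator has a fixed associativity and precedence level, so every string has one parse.

Unambiguous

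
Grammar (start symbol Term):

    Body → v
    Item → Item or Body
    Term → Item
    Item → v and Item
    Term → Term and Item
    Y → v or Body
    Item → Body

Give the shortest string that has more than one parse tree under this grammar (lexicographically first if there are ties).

v and v

length 1: no string has ≥2 trees
length 3: v and v has 2 parse trees

Two derivations of v and v:
  Term ⇒ Item ⇒ v and Item ⇒ v and Body ⇒ v and v
  Term ⇒ Term and Item ⇒ Item and Item ⇒ Body and Item ⇒ v and Item ⇒ v and Body ⇒ v and v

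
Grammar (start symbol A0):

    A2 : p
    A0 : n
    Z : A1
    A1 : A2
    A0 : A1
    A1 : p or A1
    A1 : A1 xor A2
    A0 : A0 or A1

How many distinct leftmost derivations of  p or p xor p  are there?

Parse trees for p or p xor p:
  [A0 [A1 p or [A1 [A1 [A2 p]] xor [A2 p]]]]
  [A0 [A1 [A1 p or [A1 [A2 p]]] xor [A2 p]]]
  [A0 [A0 [A1 [A2 p]]] or [A1 [A1 [A2 p]] xor [A2 p]]]

3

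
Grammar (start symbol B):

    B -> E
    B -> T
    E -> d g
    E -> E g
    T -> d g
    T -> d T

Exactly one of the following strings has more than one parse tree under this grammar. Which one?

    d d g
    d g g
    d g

d d g: 1 tree
d g g: 1 tree
d g: 2 trees

d g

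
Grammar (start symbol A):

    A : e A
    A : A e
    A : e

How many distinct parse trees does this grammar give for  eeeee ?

Parse trees for eeeee (showing first 6 of 16):
  [A e [A e [A e [A e [A e]]]]]
  [A e [A e [A e [A [A e] e]]]]
  [A e [A e [A [A e [A e]] e]]]
  [A e [A e [A [A [A e] e] e]]]
  [A e [A [A e [A e [A e]]] e]]
  [A e [A [A e [A [A e] e]] e]]

16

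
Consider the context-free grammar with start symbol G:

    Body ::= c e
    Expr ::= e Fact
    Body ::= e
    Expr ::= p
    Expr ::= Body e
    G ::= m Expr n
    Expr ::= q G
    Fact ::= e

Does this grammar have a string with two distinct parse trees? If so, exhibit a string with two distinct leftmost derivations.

Ambiguous

Witness: m e e n

Derivation 1: G ⇒ m Expr n ⇒ m e Fact n ⇒ m e e n
Derivation 2: G ⇒ m Expr n ⇒ m Body e n ⇒ m e e n

Two distinct leftmost derivations for the same string.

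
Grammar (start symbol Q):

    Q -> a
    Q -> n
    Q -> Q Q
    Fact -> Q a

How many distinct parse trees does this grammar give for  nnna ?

5

Parse trees for nnna:
  [Q [Q n] [Q [Q n] [Q [Q n] [Q a]]]]
  [Q [Q n] [Q [Q [Q n] [Q n]] [Q a]]]
  [Q [Q [Q n] [Q n]] [Q [Q n] [Q a]]]
  [Q [Q [Q n] [Q [Q n] [Q n]]] [Q a]]
  [Q [Q [Q [Q n] [Q n]] [Q n]] [Q a]]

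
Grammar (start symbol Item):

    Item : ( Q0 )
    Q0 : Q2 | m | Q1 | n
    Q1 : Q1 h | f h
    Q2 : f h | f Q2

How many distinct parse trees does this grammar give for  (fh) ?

Parse trees for (fh):
  [Item ( [Q0 [Q2 f h]] )]
  [Item ( [Q0 [Q1 f h]] )]

2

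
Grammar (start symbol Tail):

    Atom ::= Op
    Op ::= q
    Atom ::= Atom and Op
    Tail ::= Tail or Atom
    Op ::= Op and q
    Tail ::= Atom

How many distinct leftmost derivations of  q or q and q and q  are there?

4

Parse trees for q or q and q and q:
  [Tail [Tail [Atom [Op q]]] or [Atom [Op [Op [Op q] and q] and q]]]
  [Tail [Tail [Atom [Op q]]] or [Atom [Atom [Op q]] and [Op [Op q] and q]]]
  [Tail [Tail [Atom [Op q]]] or [Atom [Atom [Op [Op q] and q]] and [Op q]]]
  [Tail [Tail [Atom [Op q]]] or [Atom [Atom [Atom [Op q]] and [Op q]] and [Op q]]]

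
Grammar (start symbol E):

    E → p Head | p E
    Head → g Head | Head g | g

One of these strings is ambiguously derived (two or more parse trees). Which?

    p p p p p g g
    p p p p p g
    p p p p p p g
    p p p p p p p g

p p p p p g g: 2 trees
p p p p p g: 1 tree
p p p p p p g: 1 tree
p p p p p p p g: 1 tree

p p p p p g g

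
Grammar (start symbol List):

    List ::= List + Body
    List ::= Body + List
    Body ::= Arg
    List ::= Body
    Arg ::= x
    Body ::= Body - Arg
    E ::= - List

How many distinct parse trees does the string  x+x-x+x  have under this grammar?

Parse trees for x+x-x+x:
  [List [List [List [Body [Arg x]]] + [Body [Body [Arg x]] - [Arg x]]] + [Body [Arg x]]]
  [List [List [Body [Arg x]] + [List [Body [Body [Arg x]] - [Arg x]]]] + [Body [Arg x]]]
  [List [Body [Arg x]] + [List [List [Body [Body [Arg x]] - [Arg x]]] + [Body [Arg x]]]]
  [List [Body [Arg x]] + [List [Body [Body [Arg x]] - [Arg x]] + [List [Body [Arg x]]]]]

4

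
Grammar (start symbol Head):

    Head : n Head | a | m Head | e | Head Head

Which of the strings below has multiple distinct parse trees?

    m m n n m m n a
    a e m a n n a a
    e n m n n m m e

m m n n m m n a: 1 tree
a e m a n n a a: 37 trees
e n m n n m m e: 1 tree

a e m a n n a a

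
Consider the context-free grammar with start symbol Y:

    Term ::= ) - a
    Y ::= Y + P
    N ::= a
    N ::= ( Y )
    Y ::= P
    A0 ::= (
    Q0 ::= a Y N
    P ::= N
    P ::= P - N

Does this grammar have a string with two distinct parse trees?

Unambiguous

(Q0, Term, A0 are unreachable from Y, so their rules don't affect L(Y).) The grammar is stratified — Y handles '+' (left-recursive), P handles '-', N atoms. Each operator has a fixed associativity and precedence level, so every string has one parse.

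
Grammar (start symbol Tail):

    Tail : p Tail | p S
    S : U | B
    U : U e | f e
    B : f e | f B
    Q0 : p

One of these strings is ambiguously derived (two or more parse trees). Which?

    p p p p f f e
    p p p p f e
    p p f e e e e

p p p p f f e: 1 tree
p p p p f e: 2 trees
p p f e e e e: 1 tree

p p p p f e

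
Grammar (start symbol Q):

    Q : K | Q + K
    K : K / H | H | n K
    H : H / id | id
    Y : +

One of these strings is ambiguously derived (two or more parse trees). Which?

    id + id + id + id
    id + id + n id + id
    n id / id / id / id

id + id + id + id: 1 tree
id + id + n id + id: 1 tree
n id / id / id / id: 20 trees

n id / id / id / id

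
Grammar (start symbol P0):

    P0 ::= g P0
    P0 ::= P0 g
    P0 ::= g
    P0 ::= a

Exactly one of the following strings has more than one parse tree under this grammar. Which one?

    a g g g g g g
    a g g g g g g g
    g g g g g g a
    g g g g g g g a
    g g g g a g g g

g g g g a g g g

a g g g g g g: 1 tree
a g g g g g g g: 1 tree
g g g g g g a: 1 tree
g g g g g g g a: 1 tree
g g g g a g g g: 35 trees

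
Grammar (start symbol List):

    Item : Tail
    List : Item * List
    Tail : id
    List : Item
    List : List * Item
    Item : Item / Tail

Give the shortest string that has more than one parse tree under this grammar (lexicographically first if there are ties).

id * id

length 1: no string has ≥2 trees
length 3: id * id has 2 parse trees

Two derivations of id * id:
  List ⇒ Item * List ⇒ Tail * List ⇒ id * List ⇒ id * Item ⇒ id * Tail ⇒ id * id
  List ⇒ List * Item ⇒ Item * Item ⇒ Tail * Item ⇒ id * Item ⇒ id * Tail ⇒ id * id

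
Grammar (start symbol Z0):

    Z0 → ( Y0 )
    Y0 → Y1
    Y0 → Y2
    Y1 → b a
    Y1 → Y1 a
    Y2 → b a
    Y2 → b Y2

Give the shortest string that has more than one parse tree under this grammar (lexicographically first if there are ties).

( b a )

length 4: ( b a ) has 2 parse trees

Two derivations of ( b a ):
  Z0 ⇒ ( Y0 ) ⇒ ( Y1 ) ⇒ ( b a )
  Z0 ⇒ ( Y0 ) ⇒ ( Y2 ) ⇒ ( b a )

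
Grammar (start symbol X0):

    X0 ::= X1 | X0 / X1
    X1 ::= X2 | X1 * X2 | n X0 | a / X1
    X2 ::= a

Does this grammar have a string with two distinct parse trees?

Witness: a / a

Derivation 1: X0 ⇒ X1 ⇒ a / X1 ⇒ a / X2 ⇒ a / a
Derivation 2: X0 ⇒ X0 / X1 ⇒ X1 / X1 ⇒ X2 / X1 ⇒ a / X1 ⇒ a / X2 ⇒ a / a

Two distinct leftmost derivations for the same string.

Ambiguous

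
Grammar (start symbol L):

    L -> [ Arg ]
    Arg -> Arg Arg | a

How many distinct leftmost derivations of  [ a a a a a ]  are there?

Parse trees for [ a a a a a ] (showing first 6 of 14):
  [L [ [Arg [Arg a] [Arg [Arg a] [Arg [Arg a] [Arg [Arg a] [Arg a]]]]] ]]
  [L [ [Arg [Arg a] [Arg [Arg a] [Arg [Arg [Arg a] [Arg a]] [Arg a]]]] ]]
  [L [ [Arg [Arg a] [Arg [Arg [Arg a] [Arg a]] [Arg [Arg a] [Arg a]]]] ]]
  [L [ [Arg [Arg a] [Arg [Arg [Arg a] [Arg [Arg a] [Arg a]]] [Arg a]]] ]]
  [L [ [Arg [Arg a] [Arg [Arg [Arg [Arg a] [Arg a]] [Arg a]] [Arg a]]] ]]
  [L [ [Arg [Arg [Arg a] [Arg a]] [Arg [Arg a] [Arg [Arg a] [Arg a]]]] ]]

14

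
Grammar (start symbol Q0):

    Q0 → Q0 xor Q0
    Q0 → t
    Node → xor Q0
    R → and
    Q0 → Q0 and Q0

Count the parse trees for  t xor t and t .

Parse trees for t xor t and t:
  [Q0 [Q0 t] xor [Q0 [Q0 t] and [Q0 t]]]
  [Q0 [Q0 [Q0 t] xor [Q0 t]] and [Q0 t]]

2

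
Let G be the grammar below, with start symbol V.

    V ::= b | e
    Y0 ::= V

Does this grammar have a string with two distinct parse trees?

(Y0 is unreachable from V, so its rules don't affect L(V).) The reachable rules are right-linear with at most one rule per (nonterminal, next-terminal) pair. Each input token forces the next rule, so parsing is deterministic.

Unambiguous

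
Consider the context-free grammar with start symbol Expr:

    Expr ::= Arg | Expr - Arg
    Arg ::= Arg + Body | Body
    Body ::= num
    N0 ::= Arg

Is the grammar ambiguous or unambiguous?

Only Expr, Arg, Body are reachable from Expr; ignoring the rest: The grammar is stratified — Expr handles '-' (left-recursive), Arg handles '+', Body atoms. Each operator has a fixed associativity and precedence level, so every string has one parse.

Unambiguous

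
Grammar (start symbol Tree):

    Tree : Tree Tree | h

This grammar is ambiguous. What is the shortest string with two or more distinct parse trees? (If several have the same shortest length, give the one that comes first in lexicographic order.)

length 1: no string has ≥2 trees
length 2: no string has ≥2 trees
length 3: h h h has 2 parse trees

Two derivations of h h h:
  Tree ⇒ Tree Tree ⇒ Tree Tree Tree ⇒ h Tree Tree ⇒ h h Tree ⇒ h h h
  Tree ⇒ Tree Tree ⇒ h Tree ⇒ h Tree Tree ⇒ h h Tree ⇒ h h h

h h h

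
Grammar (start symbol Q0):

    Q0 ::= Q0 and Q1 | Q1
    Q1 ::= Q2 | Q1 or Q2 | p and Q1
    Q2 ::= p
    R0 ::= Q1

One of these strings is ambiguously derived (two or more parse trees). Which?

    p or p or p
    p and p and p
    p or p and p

p and p and p

p or p or p: 1 tree
p and p and p: 4 trees
p or p and p: 1 tree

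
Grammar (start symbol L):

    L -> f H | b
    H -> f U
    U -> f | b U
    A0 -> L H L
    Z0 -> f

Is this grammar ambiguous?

Unambiguous

(A0, Z0 are unreachable from L, so their rules don't affect L(L).) The reachable rules are right-linear with at most one rule per (nonterminal, next-terminal) pair. Each input token forces the next rule, so parsing is deterministic.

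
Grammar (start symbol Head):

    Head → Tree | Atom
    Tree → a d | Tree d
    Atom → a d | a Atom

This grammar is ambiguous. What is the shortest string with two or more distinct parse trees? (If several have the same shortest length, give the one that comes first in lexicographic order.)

a d

length 2: a d has 2 parse trees

Two derivations of a d:
  Head ⇒ Tree ⇒ a d
  Head ⇒ Atom ⇒ a d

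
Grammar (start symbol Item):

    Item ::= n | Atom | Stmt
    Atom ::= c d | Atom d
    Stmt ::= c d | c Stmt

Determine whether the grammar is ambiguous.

Ambiguous

Witness: c d

Derivation 1: Item ⇒ Atom ⇒ c d
Derivation 2: Item ⇒ Stmt ⇒ c d

Two distinct leftmost derivations for the same string.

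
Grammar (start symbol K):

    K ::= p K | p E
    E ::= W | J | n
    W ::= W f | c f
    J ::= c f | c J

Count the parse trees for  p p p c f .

Parse trees for p p p c f:
  [K p [K p [K p [E [W c f]]]]]
  [K p [K p [K p [E [J c f]]]]]

2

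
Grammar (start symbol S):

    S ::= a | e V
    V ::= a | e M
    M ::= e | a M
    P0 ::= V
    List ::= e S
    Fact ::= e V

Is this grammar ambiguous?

Unambiguous

Only S, V, M are reachable from S; ignoring the rest: Each reachable nonterminal has at most one production per leading terminal, and all productions are right-linear; the derivation is determined token-by-token.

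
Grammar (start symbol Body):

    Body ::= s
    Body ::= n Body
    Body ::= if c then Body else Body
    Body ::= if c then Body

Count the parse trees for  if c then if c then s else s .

2

Parse trees for if c then if c then s else s:
  [Body if c then [Body if c then [Body s]] else [Body s]]
  [Body if c then [Body if c then [Body s] else [Body s]]]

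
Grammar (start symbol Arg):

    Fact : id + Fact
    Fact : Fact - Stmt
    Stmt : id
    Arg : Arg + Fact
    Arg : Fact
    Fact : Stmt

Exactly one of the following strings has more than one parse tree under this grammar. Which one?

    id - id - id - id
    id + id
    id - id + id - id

id + id

id - id - id - id: 1 tree
id + id: 2 trees
id - id + id - id: 1 tree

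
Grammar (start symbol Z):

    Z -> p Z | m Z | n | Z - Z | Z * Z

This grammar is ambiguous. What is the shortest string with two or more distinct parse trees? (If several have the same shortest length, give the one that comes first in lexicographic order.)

m n * n

length 1: no string has ≥2 trees
length 2: no string has ≥2 trees
length 3: no string has ≥2 trees
length 4: m n * n has 2 parse trees

Two derivations of m n * n:
  Z ⇒ m Z ⇒ m Z * Z ⇒ m n * Z ⇒ m n * n
  Z ⇒ Z * Z ⇒ m Z * Z ⇒ m n * Z ⇒ m n * n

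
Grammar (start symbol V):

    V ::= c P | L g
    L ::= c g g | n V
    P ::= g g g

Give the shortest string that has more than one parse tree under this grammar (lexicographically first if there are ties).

length 4: c g g g has 2 parse trees

Two derivations of c g g g:
  V ⇒ c P ⇒ c g g g
  V ⇒ L g ⇒ c g g g

c g g g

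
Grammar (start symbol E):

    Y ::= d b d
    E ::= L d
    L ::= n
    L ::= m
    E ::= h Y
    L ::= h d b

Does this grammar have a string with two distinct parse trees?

Witness: h d b d

Derivation 1: E ⇒ L d ⇒ h d b d
Derivation 2: E ⇒ h Y ⇒ h d b d

Two distinct leftmost derivations for the same string.

Ambiguous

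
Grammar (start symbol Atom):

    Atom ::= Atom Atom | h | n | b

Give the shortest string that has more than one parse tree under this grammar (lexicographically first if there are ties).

length 1: no string has ≥2 trees
length 2: no string has ≥2 trees
length 3: b b b has 2 parse trees

Two derivations of b b b:
  Atom ⇒ Atom Atom ⇒ Atom Atom Atom ⇒ b Atom Atom ⇒ b b Atom ⇒ b b b
  Atom ⇒ Atom Atom ⇒ b Atom ⇒ b Atom Atom ⇒ b b Atom ⇒ b b b

b b b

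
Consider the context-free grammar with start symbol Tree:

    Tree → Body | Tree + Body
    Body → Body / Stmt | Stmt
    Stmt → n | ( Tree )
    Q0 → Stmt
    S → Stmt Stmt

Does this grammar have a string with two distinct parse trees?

Only Tree, Body, Stmt are reachable from Tree; ignoring the rest: This is a standard precedence ladder (Tree over Body over Stmt), with each level left-recursive on its own operator ('+' at Tree, '/' at Body). That structure is LR(1), hence unambiguous.

Unambiguous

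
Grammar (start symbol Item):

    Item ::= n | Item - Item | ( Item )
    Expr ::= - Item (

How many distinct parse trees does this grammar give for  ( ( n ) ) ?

Parse trees for ( ( n ) ):
  [Item ( [Item ( [Item n] )] )]

1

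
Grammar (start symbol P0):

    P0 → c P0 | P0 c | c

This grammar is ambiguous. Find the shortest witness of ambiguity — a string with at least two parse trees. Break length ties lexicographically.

c c

length 1: no string has ≥2 trees
length 2: c c has 2 parse trees

Two derivations of c c:
  P0 ⇒ c P0 ⇒ c c
  P0 ⇒ P0 c ⇒ c c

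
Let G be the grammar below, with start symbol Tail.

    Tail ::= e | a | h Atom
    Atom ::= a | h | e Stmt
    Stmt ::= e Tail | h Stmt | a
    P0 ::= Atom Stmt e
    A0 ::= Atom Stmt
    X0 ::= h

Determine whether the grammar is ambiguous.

Unambiguous

(P0, A0, X0 are unreachable from Tail, so their rules don't affect L(Tail).) Restricted to the reachable nonterminals, every rule has the form A → t or A → t B, and no two rules for the same A share a first terminal. The grammar encodes a DFA — one run per string.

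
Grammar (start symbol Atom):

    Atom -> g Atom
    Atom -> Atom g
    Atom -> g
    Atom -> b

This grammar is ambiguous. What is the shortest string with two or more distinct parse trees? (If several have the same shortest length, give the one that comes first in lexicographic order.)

length 1: no string has ≥2 trees
length 2: g g has 2 parse trees

Two derivations of g g:
  Atom ⇒ g Atom ⇒ g g
  Atom ⇒ Atom g ⇒ g g

g g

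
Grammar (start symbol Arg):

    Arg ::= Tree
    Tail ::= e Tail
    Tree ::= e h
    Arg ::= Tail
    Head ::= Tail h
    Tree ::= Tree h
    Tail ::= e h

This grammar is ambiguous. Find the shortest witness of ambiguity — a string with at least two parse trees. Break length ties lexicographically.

e h

length 2: e h has 2 parse trees

Two derivations of e h:
  Arg ⇒ Tree ⇒ e h
  Arg ⇒ Tail ⇒ e h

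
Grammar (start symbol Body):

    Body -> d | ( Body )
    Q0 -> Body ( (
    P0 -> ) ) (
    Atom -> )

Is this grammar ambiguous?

Unambiguous

(Q0, P0, Atom are unreachable from Body, so their rules don't affect L(Body).) L(Body) is { openⁿ atom closeⁿ : n ≥ 0 }. The bracket depth fixes n, and the derivation is forced at every step.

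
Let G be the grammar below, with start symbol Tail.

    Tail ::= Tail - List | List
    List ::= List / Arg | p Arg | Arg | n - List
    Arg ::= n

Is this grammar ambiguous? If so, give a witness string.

Ambiguous

Witness: n - n

Derivation 1: Tail ⇒ Tail - List ⇒ List - List ⇒ Arg - List ⇒ n - List ⇒ n - Arg ⇒ n - n
Derivation 2: Tail ⇒ List ⇒ n - List ⇒ n - Arg ⇒ n - n

Two distinct leftmost derivations for the same string.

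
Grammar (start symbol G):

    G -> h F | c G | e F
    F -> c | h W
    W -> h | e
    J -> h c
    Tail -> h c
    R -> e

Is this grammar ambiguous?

Unambiguous

Only G, F, W are reachable from G; ignoring the rest: Restricted to the reachable nonterminals, every rule has the form A → t or A → t B, and no two rules for the same A share a first terminal. The grammar encodes a DFA — one run per string.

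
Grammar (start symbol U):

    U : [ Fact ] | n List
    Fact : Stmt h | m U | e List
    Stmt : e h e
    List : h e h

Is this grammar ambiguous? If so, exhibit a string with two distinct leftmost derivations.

Witness: [ e h e h ]

Derivation 1: U ⇒ [ Fact ] ⇒ [ Stmt h ] ⇒ [ e h e h ]
Derivation 2: U ⇒ [ Fact ] ⇒ [ e List ] ⇒ [ e h e h ]

Two distinct leftmost derivations for the same string.

Ambiguous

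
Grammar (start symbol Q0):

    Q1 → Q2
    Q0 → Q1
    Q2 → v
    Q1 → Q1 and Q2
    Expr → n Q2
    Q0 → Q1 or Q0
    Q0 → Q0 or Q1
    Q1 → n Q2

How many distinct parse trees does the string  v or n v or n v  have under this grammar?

Parse trees for v or n v or n v:
  [Q0 [Q1 [Q2 v]] or [Q0 [Q1 n [Q2 v]] or [Q0 [Q1 n [Q2 v]]]]]
  [Q0 [Q1 [Q2 v]] or [Q0 [Q0 [Q1 n [Q2 v]]] or [Q1 n [Q2 v]]]]
  [Q0 [Q0 [Q1 [Q2 v]] or [Q0 [Q1 n [Q2 v]]]] or [Q1 n [Q2 v]]]
  [Q0 [Q0 [Q0 [Q1 [Q2 v]]] or [Q1 n [Q2 v]]] or [Q1 n [Q2 v]]]

4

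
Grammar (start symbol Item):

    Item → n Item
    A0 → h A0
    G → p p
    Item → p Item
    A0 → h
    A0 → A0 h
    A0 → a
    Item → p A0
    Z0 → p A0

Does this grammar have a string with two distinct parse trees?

Witness: p h h

Derivation 1: Item ⇒ p A0 ⇒ p h A0 ⇒ p h h
Derivation 2: Item ⇒ p A0 ⇒ p A0 h ⇒ p h h

Two distinct leftmost derivations for the same string.

Ambiguous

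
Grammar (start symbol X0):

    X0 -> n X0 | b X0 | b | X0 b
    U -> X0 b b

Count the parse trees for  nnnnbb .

Parse trees for nnnnbb:
  [X0 n [X0 n [X0 n [X0 n [X0 b [X0 b]]]]]]
  [X0 n [X0 n [X0 n [X0 n [X0 [X0 b] b]]]]]
  [X0 n [X0 n [X0 n [X0 [X0 n [X0 b]] b]]]]
  [X0 n [X0 n [X0 [X0 n [X0 n [X0 b]]] b]]]
  [X0 n [X0 [X0 n [X0 n [X0 n [X0 b]]]] b]]
  [X0 [X0 n [X0 n [X0 n [X0 n [X0 b]]]]] b]

6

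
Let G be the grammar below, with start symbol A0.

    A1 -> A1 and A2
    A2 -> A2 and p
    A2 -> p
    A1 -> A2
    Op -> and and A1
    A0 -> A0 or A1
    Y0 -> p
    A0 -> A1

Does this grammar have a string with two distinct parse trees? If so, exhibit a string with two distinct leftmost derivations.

Witness: p and p

Derivation 1: A0 ⇒ A1 ⇒ A1 and A2 ⇒ A2 and A2 ⇒ p and A2 ⇒ p and p
Derivation 2: A0 ⇒ A1 ⇒ A2 ⇒ A2 and p ⇒ p and p

Two distinct leftmost derivations for the same string.

Ambiguous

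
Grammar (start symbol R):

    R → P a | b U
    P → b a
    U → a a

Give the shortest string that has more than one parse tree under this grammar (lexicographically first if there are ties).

length 3: b a a has 2 parse trees

Two derivations of b a a:
  R ⇒ P a ⇒ b a a
  R ⇒ b U ⇒ b a a

b a a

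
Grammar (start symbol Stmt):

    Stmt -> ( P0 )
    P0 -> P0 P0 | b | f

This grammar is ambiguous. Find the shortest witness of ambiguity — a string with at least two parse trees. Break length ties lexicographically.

( b b b )

length 3: no string has ≥2 trees
length 4: no string has ≥2 trees
length 5: ( b b b ) has 2 parse trees

Two derivations of ( b b b ):
  Stmt ⇒ ( P0 ) ⇒ ( P0 P0 ) ⇒ ( P0 P0 P0 ) ⇒ ( b P0 P0 ) ⇒ ( b b P0 ) ⇒ ( b b b )
  Stmt ⇒ ( P0 ) ⇒ ( P0 P0 ) ⇒ ( b P0 ) ⇒ ( b P0 P0 ) ⇒ ( b b P0 ) ⇒ ( b b b )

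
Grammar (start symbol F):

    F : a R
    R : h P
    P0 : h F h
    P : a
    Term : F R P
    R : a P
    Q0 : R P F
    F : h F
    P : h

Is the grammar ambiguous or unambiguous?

Only F, R, P are reachable from F; ignoring the rest: Each reachable nonterminal has at most one production per leading terminal, and all productions are right-linear; the derivation is determined token-by-token.

Unambiguous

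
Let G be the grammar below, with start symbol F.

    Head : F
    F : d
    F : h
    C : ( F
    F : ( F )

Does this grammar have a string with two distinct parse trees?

Unambiguous

Only F is reachable from F; ignoring the rest: L(F) is { openⁿ atom closeⁿ : n ≥ 0 }. The bracket depth fixes n, and the derivation is forced at every step.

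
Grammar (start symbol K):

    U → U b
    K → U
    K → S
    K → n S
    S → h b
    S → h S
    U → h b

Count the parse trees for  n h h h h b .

Parse trees for n h h h h b:
  [K n [S h [S h [S h [S h b]]]]]

1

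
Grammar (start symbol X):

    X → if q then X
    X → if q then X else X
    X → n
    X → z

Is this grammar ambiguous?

Witness: if q then if q then n else n

Derivation 1: X ⇒ if q then X ⇒ if q then if q then X else X ⇒ if q then if q then n else X ⇒ if q then if q then n else n
Derivation 2: X ⇒ if q then X else X ⇒ if q then if q then X else X ⇒ if q then if q then n else X ⇒ if q then if q then n else n

Two distinct leftmost derivations for the same string.

Ambiguous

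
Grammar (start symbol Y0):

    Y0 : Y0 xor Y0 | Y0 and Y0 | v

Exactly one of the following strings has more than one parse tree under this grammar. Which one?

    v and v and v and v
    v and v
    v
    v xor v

v and v and v and v

v and v and v and v: 5 trees
v and v: 1 tree
v: 1 tree
v xor v: 1 tree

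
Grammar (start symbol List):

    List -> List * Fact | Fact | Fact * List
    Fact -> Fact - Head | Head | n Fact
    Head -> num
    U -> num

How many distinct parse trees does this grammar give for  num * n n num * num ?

Parse trees for num * n n num * num:
  [List [List [List [Fact [Head num]]] * [Fact n [Fact n [Fact [Head num]]]]] * [Fact [Head num]]]
  [List [List [Fact [Head num]] * [List [Fact n [Fact n [Fact [Head num]]]]]] * [Fact [Head num]]]
  [List [Fact [Head num]] * [List [List [Fact n [Fact n [Fact [Head num]]]]] * [Fact [Head num]]]]
  [List [Fact [Head num]] * [List [Fact n [Fact n [Fact [Head num]]]] * [List [Fact [Head num]]]]]

4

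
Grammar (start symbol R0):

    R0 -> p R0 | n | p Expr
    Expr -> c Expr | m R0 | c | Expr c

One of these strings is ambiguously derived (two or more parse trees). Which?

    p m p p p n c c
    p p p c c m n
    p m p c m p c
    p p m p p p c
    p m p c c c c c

p m p p p n c c: 1 tree
p p p c c m n: 1 tree
p m p c m p c: 1 tree
p p m p p p c: 1 tree
p m p c c c c c: 31 trees

p m p c c c c c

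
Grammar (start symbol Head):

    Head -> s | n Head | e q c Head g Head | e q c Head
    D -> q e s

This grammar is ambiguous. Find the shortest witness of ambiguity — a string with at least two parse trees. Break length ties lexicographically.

length 1: no string has ≥2 trees
length 2: no string has ≥2 trees
length 3: no string has ≥2 trees
length 4: no string has ≥2 trees
length 5: no string has ≥2 trees
length 6: no string has ≥2 trees
length 7: no string has ≥2 trees
length 8: no string has ≥2 trees
length 9: e q c e q c s g s has 2 parse trees

Two derivations of e q c e q c s g s:
  Head ⇒ e q c Head g Head ⇒ e q c e q c Head g Head ⇒ e q c e q c s g Head ⇒ e q c e q c s g s
  Head ⇒ e q c Head ⇒ e q c e q c Head g Head ⇒ e q c e q c s g Head ⇒ e q c e q c s g s

e q c e q c s g s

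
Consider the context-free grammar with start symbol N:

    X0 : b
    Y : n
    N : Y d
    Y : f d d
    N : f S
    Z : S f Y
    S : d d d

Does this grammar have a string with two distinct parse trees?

Ambiguous

Witness: f d d d

Derivation 1: N ⇒ Y d ⇒ f d d d
Derivation 2: N ⇒ f S ⇒ f d d d

Two distinct leftmost derivations for the same string.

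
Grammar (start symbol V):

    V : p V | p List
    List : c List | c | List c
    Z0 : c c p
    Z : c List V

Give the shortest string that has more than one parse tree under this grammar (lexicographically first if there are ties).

length 2: no string has ≥2 trees
length 3: p c c has 2 parse trees

Two derivations of p c c:
  V ⇒ p List ⇒ p c List ⇒ p c c
  V ⇒ p List ⇒ p List c ⇒ p c c

p c c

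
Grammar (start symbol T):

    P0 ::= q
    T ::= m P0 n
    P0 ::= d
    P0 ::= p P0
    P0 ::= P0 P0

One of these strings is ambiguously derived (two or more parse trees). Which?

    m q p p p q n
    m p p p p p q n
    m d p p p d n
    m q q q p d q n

m q p p p q n: 1 tree
m p p p p p q n: 1 tree
m d p p p d n: 1 tree
m q q q p d q n: 19 trees

m q q q p d q n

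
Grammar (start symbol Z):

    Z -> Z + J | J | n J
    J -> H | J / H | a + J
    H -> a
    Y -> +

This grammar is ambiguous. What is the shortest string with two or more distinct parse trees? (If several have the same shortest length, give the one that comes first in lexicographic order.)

length 1: no string has ≥2 trees
length 2: no string has ≥2 trees
length 3: a + a has 2 parse trees

Two derivations of a + a:
  Z ⇒ Z + J ⇒ J + J ⇒ H + J ⇒ a + J ⇒ a + H ⇒ a + a
  Z ⇒ J ⇒ a + J ⇒ a + H ⇒ a + a

a + a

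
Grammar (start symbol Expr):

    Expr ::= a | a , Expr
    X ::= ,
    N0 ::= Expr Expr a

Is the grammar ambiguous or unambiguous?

(X, N0 are unreachable from Expr, so their rules don't affect L(Expr).) Right-recursive list with a separator: after each atom, whether the separator follows determines the rule. One parse per string.

Unambiguous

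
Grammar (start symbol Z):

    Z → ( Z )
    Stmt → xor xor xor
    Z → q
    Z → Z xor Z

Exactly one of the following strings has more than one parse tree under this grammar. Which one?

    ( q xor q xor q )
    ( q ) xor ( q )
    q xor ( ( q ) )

( q xor q xor q )

( q xor q xor q ): 2 trees
( q ) xor ( q ): 1 tree
q xor ( ( q ) ): 1 tree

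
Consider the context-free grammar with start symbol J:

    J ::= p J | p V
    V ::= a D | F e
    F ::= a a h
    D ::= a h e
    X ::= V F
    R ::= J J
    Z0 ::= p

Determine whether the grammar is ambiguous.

Witness: p a a h e

Derivation 1: J ⇒ p V ⇒ p a D ⇒ p a a h e
Derivation 2: J ⇒ p V ⇒ p F e ⇒ p a a h e

Two distinct leftmost derivations for the same string.

Ambiguous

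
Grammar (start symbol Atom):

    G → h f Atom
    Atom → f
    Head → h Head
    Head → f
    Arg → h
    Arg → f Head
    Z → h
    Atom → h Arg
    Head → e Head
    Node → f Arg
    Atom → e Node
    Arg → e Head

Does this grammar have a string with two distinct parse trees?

Unambiguous

(Z, G are unreachable from Atom, so their rules don't affect L(Atom).) Restricted to the reachable nonterminals, every rule has the form A → t or A → t B, and no two rules for the same A share a first terminal. The grammar encodes a DFA — one run per string.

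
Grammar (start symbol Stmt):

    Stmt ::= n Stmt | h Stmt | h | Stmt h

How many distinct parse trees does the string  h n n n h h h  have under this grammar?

22

Parse trees for h n n n h h h (showing first 6 of 22):
  [Stmt h [Stmt n [Stmt n [Stmt n [Stmt h [Stmt h [Stmt h]]]]]]]
  [Stmt h [Stmt n [Stmt n [Stmt n [Stmt h [Stmt [Stmt h] h]]]]]]
  [Stmt h [Stmt n [Stmt n [Stmt n [Stmt [Stmt h [Stmt h]] h]]]]]
  [Stmt h [Stmt n [Stmt n [Stmt n [Stmt [Stmt [Stmt h] h] h]]]]]
  [Stmt h [Stmt n [Stmt n [Stmt [Stmt n [Stmt h [Stmt h]]] h]]]]
  [Stmt h [Stmt n [Stmt n [Stmt [Stmt n [Stmt [Stmt h] h]] h]]]]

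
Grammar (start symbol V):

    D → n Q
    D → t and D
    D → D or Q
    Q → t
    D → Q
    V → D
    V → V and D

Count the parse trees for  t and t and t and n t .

8

Parse trees for t and t and t and n t:
  [V [D t and [D t and [D t and [D n [Q t]]]]]]
  [V [V [D [Q t]]] and [D t and [D t and [D n [Q t]]]]]
  [V [V [D t and [D [Q t]]]] and [D t and [D n [Q t]]]]
  [V [V [V [D [Q t]]] and [D [Q t]]] and [D t and [D n [Q t]]]]
  [V [V [D t and [D t and [D [Q t]]]]] and [D n [Q t]]]
  [V [V [V [D [Q t]]] and [D t and [D [Q t]]]] and [D n [Q t]]]
  [V [V [V [D t and [D [Q t]]]] and [D [Q t]]] and [D n [Q t]]]
  [V [V [V [V [D [Q t]]] and [D [Q t]]] and [D [Q t]]] and [D n [Q t]]]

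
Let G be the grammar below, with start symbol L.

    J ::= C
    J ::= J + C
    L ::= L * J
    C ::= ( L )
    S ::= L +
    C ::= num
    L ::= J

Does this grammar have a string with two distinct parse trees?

Unambiguous

Only L, J, C are reachable from L; ignoring the rest: The grammar is stratified — L handles '*' (left-recursive), J handles '+', C atoms. Each operator has a fixed associativity and precedence level, so every string has one parse.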